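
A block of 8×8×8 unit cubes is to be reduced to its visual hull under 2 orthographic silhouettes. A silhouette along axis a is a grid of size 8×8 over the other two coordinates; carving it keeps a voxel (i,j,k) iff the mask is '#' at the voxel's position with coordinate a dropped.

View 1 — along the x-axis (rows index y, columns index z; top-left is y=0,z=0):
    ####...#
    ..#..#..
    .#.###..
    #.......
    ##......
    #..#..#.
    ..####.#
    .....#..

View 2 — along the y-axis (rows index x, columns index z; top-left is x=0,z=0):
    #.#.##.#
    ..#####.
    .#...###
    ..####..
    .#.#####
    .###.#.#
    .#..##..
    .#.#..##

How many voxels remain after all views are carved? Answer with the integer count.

remaining voxels: 103

start: 8×8×8 = 512 voxels
step 1: project along x, AND mask (23/64) → |grid| = 184
step 2: project along y, AND mask (36/64) → |grid| = 103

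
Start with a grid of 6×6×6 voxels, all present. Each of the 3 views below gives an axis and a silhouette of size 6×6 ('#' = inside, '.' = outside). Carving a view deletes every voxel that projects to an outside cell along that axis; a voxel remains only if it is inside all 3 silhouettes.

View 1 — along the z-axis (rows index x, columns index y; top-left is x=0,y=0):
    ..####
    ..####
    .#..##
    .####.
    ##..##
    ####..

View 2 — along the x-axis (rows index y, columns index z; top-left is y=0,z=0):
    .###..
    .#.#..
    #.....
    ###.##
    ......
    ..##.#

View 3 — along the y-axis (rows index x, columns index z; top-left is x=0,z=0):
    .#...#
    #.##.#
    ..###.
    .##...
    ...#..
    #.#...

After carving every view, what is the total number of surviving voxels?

start: 6×6×6 = 216 voxels
  1. axis=2 (XY plane), |mask|=23  ⇒  voxels=138
  2. axis=0 (YZ plane), |mask|=14  ⇒  voxels=50
  3. axis=1 (XZ plane), |mask|=14  ⇒  voxels=23

23 voxels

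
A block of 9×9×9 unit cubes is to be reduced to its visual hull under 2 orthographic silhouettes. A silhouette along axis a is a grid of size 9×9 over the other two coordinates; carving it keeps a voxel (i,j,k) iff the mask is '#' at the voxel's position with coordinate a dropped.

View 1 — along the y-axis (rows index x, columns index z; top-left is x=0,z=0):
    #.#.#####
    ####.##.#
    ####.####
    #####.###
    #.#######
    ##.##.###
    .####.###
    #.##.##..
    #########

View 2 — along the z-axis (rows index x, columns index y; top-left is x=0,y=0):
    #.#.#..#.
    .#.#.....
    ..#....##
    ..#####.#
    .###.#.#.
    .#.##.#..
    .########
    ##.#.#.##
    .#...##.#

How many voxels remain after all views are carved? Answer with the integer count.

before carving: 729 voxels (9×9×9)
carve view 1 (along y, XZ-mask fill 66/81): 594 voxels remain
carve view 2 (along z, XY-mask fill 42/81): 304 voxels remain

voxel count = 304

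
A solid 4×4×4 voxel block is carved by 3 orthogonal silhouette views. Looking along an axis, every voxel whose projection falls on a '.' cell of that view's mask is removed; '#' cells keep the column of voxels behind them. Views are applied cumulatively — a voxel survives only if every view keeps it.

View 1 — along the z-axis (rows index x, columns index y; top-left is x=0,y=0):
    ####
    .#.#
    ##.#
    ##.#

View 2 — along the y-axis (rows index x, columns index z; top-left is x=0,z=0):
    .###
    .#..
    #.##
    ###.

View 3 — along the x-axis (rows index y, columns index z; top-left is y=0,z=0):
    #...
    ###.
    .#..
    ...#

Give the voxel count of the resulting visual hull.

13 voxels

start: 4×4×4 = 64 voxels
V1 z: intersect with XY mask (12 set) -- 48 left
V2 y: intersect with XZ mask (10 set) -- 32 left
V3 x: intersect with YZ mask (6 set) -- 13 left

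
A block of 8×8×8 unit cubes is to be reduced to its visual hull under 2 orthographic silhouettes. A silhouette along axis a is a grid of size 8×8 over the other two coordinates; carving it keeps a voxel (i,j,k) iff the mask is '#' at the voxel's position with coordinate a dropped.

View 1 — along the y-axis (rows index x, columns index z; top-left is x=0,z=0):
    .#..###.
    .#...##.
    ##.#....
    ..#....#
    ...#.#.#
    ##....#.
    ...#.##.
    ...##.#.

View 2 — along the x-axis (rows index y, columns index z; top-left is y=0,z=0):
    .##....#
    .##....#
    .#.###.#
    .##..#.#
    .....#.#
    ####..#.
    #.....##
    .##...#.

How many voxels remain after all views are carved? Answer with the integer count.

initial block: 8^3 = 512
V1 y: intersect with XZ mask (24 set) -- 192 left
V2 x: intersect with YZ mask (28 set) -- 82 left

remaining voxels: 82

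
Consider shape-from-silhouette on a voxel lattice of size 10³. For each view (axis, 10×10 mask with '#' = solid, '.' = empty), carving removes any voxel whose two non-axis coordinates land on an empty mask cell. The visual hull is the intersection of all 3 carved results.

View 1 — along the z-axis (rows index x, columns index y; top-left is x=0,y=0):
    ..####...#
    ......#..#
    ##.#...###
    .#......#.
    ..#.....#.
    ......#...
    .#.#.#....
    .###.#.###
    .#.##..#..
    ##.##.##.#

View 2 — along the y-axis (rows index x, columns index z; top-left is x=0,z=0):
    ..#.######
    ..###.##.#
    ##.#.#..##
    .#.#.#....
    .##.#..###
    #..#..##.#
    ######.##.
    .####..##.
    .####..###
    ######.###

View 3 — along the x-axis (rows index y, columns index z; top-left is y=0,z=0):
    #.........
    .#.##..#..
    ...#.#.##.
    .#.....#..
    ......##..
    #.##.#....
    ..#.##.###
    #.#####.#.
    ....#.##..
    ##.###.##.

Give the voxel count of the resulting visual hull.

voxel count = 110

initial block: 10^3 = 1000
  1. axis=2 (XY plane), |mask|=39  ⇒  voxels=390
  2. axis=1 (XZ plane), |mask|=63  ⇒  voxels=263
  3. axis=0 (YZ plane), |mask|=40  ⇒  voxels=110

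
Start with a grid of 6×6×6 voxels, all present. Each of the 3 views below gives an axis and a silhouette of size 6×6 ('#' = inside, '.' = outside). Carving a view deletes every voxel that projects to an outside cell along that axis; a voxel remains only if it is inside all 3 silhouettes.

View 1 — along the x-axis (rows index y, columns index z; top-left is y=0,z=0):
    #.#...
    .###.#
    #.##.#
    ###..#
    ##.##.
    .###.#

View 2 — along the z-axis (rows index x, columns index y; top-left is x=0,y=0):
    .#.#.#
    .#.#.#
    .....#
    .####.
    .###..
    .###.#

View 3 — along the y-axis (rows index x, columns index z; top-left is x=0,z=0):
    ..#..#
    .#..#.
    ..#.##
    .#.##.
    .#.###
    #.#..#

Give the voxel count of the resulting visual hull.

before carving: 216 voxels (6×6×6)
step 1: project along x, AND mask (22/36) → |grid| = 132
step 2: project along z, AND mask (18/36) → |grid| = 72
step 3: project along y, AND mask (17/36) → |grid| = 35

35 voxels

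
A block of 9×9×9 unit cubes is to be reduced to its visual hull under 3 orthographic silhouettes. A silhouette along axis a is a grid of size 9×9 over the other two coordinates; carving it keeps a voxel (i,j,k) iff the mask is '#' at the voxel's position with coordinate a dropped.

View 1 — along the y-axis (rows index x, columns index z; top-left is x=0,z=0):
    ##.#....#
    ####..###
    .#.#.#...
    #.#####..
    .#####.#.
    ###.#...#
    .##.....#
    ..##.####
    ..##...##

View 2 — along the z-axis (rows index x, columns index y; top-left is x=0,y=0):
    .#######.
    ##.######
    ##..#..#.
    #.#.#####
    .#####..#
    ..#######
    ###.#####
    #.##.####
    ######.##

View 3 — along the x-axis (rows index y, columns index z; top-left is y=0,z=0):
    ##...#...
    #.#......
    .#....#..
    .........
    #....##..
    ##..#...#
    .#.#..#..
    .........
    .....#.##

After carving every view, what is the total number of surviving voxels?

initial block: 9^3 = 729
carve view 1 (along y, XZ-mask fill 44/81): 396 voxels remain
carve view 2 (along z, XY-mask fill 62/81): 307 voxels remain
carve view 3 (along x, YZ-mask fill 20/81): 70 voxels remain

|visual hull| = 70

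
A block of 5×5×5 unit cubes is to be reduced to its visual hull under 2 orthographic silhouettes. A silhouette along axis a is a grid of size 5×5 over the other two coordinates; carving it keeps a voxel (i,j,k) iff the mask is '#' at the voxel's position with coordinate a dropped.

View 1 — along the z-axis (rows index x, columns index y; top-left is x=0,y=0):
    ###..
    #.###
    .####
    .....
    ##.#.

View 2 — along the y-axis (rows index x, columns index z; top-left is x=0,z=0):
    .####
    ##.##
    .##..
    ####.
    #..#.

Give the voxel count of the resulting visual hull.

start: 5×5×5 = 125 voxels
carve view 1 (along z, XY-mask fill 14/25): 70 voxels remain
carve view 2 (along y, XZ-mask fill 16/25): 42 voxels remain

|visual hull| = 42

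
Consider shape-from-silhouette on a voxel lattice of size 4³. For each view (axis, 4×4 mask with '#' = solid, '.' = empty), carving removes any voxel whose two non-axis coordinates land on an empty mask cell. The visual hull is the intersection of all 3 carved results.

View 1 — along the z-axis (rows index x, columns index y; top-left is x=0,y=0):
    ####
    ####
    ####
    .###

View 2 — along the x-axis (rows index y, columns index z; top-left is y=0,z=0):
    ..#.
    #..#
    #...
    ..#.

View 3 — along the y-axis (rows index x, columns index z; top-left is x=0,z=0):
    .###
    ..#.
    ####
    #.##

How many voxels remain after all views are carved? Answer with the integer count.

before carving: 64 voxels (4×4×4)
V1 z: intersect with XY mask (15 set) -- 60 left
V2 x: intersect with YZ mask (5 set) -- 19 left
V3 y: intersect with XZ mask (11 set) -- 14 left

voxel count = 14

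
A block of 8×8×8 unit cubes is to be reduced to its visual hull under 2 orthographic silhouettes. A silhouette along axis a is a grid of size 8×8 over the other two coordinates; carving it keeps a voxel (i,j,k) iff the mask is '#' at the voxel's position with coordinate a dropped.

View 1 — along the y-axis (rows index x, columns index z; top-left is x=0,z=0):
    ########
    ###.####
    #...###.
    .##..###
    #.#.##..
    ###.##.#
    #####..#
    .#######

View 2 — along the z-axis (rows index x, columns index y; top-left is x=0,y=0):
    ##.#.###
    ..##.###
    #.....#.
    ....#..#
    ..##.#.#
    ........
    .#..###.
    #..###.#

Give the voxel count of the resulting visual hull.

before carving: 512 voxels (8×8×8)
carve view 1 (along y, XZ-mask fill 47/64): 376 voxels remain
carve view 2 (along z, XY-mask fill 28/64): 176 voxels remain

|visual hull| = 176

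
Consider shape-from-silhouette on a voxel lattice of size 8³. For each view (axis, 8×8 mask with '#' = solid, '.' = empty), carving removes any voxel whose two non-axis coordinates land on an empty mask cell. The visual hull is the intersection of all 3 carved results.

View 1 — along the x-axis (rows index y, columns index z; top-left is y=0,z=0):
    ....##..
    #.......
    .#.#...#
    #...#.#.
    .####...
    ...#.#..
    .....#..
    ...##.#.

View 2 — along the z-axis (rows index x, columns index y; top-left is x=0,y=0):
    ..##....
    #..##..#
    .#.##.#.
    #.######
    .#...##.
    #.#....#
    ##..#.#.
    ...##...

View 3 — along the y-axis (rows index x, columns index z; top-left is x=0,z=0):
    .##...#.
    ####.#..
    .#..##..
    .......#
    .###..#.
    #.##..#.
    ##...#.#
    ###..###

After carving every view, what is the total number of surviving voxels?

initial block: 8^3 = 512
step 1: project along x, AND mask (19/64) → |grid| = 152
step 2: project along z, AND mask (29/64) → |grid| = 72
step 3: project along y, AND mask (30/64) → |grid| = 25

voxel count = 25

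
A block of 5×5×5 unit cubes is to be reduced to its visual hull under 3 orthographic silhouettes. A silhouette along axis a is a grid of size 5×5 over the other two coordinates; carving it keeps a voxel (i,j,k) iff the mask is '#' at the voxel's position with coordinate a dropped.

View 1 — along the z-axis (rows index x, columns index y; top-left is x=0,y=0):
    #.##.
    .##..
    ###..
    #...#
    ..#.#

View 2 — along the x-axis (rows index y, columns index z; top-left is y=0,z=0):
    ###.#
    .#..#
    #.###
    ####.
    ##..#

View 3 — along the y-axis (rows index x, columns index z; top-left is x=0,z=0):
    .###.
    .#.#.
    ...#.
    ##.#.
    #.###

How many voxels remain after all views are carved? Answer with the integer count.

start: 5×5×5 = 125 voxels
[1] z-view keeps 12 columns → grid now 60
[2] x-view keeps 17 columns → grid now 42
[3] y-view keeps 13 columns → grid now 20

remaining voxels: 20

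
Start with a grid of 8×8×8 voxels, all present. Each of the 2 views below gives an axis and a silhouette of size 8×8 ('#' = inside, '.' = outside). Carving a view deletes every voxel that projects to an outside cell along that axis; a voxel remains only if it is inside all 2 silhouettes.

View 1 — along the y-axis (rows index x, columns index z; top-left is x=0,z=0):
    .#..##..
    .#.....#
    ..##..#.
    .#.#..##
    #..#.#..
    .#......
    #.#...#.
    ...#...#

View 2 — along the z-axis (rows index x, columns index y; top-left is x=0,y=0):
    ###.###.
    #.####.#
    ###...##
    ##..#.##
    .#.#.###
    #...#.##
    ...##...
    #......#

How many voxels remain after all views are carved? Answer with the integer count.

full grid |V| = 512
[1] y-view keeps 21 columns → grid now 168
[2] z-view keeps 35 columns → grid now 94

voxel count = 94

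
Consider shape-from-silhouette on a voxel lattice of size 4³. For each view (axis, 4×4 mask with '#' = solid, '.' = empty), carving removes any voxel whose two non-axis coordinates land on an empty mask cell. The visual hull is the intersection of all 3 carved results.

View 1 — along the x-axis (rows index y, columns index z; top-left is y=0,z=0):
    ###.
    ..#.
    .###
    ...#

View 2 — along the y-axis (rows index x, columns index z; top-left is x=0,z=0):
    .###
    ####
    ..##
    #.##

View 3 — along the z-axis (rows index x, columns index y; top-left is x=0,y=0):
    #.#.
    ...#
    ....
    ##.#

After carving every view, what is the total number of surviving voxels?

before carving: 64 voxels (4×4×4)
  1. axis=0 (YZ plane), |mask|=8  ⇒  voxels=32
  2. axis=1 (XZ plane), |mask|=12  ⇒  voxels=26
  3. axis=2 (XY plane), |mask|=6  ⇒  voxels=10

voxel count = 10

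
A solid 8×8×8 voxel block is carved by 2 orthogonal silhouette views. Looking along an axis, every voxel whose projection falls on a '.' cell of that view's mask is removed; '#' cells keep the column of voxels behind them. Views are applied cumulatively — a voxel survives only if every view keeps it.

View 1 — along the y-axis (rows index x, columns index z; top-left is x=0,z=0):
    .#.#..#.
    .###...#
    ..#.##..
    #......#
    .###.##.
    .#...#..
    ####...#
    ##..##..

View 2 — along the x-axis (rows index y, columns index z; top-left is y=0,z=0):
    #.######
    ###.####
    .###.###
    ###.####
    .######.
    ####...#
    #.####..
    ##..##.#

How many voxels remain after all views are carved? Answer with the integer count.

|visual hull| = 170

initial block: 8^3 = 512
V1 y: intersect with XZ mask (28 set) -- 224 left
V2 x: intersect with YZ mask (48 set) -- 170 left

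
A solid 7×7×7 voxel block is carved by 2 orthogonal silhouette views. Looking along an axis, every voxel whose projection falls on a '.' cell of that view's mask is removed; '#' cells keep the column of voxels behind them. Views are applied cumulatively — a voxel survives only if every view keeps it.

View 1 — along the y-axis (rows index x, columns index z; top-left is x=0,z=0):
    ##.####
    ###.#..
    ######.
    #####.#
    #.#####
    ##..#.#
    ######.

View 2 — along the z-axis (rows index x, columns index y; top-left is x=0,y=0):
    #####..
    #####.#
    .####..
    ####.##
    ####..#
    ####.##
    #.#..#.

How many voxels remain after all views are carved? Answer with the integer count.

186 voxels

start: 7×7×7 = 343 voxels
[1] y-view keeps 38 columns → grid now 266
[2] z-view keeps 35 columns → grid now 186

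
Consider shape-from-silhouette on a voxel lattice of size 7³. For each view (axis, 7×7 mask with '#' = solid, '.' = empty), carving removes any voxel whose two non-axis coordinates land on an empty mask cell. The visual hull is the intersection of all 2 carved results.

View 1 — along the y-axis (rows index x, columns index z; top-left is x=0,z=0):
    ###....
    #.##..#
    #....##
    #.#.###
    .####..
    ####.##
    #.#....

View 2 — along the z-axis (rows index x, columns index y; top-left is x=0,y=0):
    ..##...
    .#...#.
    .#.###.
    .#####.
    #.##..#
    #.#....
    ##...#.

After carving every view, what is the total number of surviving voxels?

voxel count = 85

before carving: 343 voxels (7×7×7)
step 1: project along y, AND mask (27/49) → |grid| = 189
step 2: project along z, AND mask (22/49) → |grid| = 85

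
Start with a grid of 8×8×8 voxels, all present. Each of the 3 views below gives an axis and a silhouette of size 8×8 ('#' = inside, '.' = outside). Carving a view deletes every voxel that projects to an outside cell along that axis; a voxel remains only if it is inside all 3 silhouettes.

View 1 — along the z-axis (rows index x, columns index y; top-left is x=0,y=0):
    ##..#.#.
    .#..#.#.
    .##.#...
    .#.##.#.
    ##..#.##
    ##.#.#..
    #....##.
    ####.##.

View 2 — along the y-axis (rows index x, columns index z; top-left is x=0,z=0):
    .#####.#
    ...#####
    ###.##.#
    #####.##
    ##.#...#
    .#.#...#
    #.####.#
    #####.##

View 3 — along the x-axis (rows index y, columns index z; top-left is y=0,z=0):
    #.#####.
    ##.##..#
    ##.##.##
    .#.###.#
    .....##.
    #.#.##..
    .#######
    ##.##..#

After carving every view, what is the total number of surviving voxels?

start: 8×8×8 = 512 voxels
  1. axis=2 (XY plane), |mask|=32  ⇒  voxels=256
  2. axis=1 (XZ plane), |mask|=44  ⇒  voxels=177
  3. axis=0 (YZ plane), |mask|=40  ⇒  voxels=113

113 voxels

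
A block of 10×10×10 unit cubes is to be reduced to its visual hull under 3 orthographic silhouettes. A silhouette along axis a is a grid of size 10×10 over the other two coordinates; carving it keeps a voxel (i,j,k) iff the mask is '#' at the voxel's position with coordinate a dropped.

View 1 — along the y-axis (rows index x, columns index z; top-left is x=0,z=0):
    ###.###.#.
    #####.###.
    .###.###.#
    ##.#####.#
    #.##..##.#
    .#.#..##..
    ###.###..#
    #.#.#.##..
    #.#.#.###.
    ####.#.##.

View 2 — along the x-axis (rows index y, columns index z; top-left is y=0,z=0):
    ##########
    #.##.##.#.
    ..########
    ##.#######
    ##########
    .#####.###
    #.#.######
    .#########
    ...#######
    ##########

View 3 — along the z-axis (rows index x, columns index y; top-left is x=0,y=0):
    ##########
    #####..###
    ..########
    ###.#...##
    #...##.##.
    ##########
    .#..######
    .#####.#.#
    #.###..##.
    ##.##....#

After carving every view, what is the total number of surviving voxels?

voxel count = 389

before carving: 1000 voxels (10×10×10)
after view 1 [y-axis, 65 of 100 cells solid] → remaining = 650
after view 2 [x-axis, 85 of 100 cells solid] → remaining = 541
after view 3 [z-axis, 72 of 100 cells solid] → remaining = 389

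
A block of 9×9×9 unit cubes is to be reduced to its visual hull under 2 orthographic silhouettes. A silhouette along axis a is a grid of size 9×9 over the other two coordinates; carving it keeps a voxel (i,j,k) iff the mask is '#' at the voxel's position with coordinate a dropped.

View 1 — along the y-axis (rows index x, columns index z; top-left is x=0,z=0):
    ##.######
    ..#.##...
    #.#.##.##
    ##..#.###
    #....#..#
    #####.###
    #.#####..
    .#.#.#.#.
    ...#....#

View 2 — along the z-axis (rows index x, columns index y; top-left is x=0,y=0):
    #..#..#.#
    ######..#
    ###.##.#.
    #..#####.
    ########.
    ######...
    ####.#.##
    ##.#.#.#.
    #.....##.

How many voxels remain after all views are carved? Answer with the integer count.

|visual hull| = 265

initial block: 9^3 = 729
[1] y-view keeps 46 columns → grid now 414
[2] z-view keeps 52 columns → grid now 265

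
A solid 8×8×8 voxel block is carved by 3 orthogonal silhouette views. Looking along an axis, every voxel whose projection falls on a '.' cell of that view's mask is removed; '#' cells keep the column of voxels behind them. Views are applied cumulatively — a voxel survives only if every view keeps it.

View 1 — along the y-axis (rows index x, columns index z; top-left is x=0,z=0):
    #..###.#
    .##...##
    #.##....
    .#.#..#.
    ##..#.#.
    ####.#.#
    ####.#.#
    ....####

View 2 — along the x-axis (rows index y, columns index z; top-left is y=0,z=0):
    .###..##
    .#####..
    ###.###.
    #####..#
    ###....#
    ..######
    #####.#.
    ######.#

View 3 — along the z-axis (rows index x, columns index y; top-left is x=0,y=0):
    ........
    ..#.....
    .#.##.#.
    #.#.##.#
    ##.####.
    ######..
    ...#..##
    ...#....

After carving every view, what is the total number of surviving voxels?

before carving: 512 voxels (8×8×8)
after view 1 [y-axis, 35 of 64 cells solid] → remaining = 280
after view 2 [x-axis, 45 of 64 cells solid] → remaining = 197
after view 3 [z-axis, 26 of 64 cells solid] → remaining = 80

|visual hull| = 80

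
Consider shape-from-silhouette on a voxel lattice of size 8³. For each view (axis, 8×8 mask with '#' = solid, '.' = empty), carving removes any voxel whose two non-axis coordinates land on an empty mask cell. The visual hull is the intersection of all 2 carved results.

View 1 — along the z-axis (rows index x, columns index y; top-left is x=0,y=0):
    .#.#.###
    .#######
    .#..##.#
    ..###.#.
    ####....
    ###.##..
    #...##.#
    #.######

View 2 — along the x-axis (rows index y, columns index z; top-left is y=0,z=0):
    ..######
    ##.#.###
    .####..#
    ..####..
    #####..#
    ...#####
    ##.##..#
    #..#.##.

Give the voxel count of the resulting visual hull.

voxel count = 205

start: 8×8×8 = 512 voxels
  1. axis=2 (XY plane), |mask|=40  ⇒  voxels=320
  2. axis=0 (YZ plane), |mask|=41  ⇒  voxels=205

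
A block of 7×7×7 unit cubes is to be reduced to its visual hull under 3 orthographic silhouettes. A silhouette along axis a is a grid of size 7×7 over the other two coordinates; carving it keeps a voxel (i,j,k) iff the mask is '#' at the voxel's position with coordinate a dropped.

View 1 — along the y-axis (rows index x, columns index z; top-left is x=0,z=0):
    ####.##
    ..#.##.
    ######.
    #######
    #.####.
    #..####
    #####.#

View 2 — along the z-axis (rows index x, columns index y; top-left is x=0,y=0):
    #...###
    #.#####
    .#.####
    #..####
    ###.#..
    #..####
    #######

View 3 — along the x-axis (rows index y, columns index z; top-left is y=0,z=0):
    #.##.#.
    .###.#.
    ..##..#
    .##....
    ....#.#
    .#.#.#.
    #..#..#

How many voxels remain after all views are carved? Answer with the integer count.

before carving: 343 voxels (7×7×7)
V1 y: intersect with XZ mask (38 set) -- 266 left
V2 z: intersect with XY mask (36 set) -- 194 left
V3 x: intersect with YZ mask (21 set) -- 81 left

voxel count = 81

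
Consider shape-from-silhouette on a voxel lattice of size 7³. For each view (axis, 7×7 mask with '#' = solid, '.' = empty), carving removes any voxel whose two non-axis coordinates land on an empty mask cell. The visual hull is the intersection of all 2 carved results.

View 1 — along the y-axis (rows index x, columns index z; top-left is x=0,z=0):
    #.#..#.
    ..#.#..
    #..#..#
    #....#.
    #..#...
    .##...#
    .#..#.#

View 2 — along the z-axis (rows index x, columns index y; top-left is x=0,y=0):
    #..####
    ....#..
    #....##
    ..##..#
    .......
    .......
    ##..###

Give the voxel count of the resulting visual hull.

remaining voxels: 47

start: 7×7×7 = 343 voxels
[1] y-view keeps 18 columns → grid now 126
[2] z-view keeps 17 columns → grid now 47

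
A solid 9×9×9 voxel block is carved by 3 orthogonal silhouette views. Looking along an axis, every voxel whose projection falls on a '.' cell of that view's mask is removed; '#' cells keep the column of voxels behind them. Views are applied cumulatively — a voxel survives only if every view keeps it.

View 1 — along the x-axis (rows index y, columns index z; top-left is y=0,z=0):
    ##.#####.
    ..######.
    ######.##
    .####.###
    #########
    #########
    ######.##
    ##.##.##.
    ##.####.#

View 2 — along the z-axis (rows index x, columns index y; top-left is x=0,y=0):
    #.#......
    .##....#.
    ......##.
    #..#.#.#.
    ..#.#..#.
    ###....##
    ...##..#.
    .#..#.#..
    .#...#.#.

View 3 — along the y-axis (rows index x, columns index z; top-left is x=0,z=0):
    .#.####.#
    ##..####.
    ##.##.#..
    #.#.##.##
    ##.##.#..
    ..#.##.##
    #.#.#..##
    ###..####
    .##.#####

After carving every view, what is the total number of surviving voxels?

before carving: 729 voxels (9×9×9)
after view 1 [x-axis, 67 of 81 cells solid] → remaining = 603
after view 2 [z-axis, 28 of 81 cells solid] → remaining = 201
after view 3 [y-axis, 52 of 81 cells solid] → remaining = 126

remaining voxels: 126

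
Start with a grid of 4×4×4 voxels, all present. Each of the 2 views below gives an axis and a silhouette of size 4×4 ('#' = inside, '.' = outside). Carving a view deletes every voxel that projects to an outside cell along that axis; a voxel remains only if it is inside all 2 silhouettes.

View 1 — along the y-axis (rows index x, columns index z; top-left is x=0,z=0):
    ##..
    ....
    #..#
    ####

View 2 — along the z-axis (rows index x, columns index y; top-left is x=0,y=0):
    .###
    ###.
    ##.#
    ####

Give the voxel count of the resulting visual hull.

remaining voxels: 28

initial block: 4^3 = 64
step 1: project along y, AND mask (8/16) → |grid| = 32
step 2: project along z, AND mask (13/16) → |grid| = 28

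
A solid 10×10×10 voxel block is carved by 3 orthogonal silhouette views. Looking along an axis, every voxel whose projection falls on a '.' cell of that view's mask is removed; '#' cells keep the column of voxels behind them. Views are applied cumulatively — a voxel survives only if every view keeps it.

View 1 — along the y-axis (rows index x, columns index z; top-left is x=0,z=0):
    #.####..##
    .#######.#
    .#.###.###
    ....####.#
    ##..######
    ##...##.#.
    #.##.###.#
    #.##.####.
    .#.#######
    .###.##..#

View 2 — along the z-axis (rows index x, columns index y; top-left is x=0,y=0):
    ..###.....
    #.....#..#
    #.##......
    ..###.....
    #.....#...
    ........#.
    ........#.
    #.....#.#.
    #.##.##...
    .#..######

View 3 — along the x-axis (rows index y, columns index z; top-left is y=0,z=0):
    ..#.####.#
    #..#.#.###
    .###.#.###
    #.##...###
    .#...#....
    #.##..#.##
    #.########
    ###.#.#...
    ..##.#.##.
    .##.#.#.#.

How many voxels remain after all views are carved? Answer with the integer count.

initial block: 10^3 = 1000
V1 y: intersect with XZ mask (68 set) -- 680 left
V2 z: intersect with XY mask (31 set) -- 212 left
V3 x: intersect with YZ mask (57 set) -- 131 left

remaining voxels: 131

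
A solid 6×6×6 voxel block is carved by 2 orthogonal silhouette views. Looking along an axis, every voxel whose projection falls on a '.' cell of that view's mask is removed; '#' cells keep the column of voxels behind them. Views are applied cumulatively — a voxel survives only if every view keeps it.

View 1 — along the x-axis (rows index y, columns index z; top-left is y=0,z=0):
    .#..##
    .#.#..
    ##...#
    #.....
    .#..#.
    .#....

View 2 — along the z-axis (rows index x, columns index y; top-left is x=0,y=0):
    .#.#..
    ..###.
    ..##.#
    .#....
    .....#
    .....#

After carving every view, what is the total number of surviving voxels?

voxel count = 18

start: 6×6×6 = 216 voxels
V1 x: intersect with YZ mask (12 set) -- 72 left
V2 z: intersect with XY mask (11 set) -- 18 left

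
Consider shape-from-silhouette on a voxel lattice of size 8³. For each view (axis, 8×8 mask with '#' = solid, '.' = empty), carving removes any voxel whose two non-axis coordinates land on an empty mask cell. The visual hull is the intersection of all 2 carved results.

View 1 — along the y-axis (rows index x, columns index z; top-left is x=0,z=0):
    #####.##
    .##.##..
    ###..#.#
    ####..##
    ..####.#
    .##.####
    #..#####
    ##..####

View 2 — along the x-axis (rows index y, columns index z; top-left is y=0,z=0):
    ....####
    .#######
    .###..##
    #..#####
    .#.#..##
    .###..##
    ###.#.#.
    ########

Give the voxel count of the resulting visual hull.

before carving: 512 voxels (8×8×8)
step 1: project along y, AND mask (45/64) → |grid| = 360
step 2: project along x, AND mask (44/64) → |grid| = 248

248 voxels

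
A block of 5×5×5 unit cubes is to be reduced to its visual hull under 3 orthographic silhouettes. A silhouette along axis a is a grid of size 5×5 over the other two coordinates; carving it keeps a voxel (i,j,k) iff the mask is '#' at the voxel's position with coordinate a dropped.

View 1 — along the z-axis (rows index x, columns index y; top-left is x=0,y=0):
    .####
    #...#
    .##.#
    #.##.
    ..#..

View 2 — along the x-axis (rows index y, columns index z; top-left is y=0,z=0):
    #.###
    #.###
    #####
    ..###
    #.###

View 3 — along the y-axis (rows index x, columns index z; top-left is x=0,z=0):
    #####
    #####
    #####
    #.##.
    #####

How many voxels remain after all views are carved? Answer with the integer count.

full grid |V| = 125
after view 1 [z-axis, 13 of 25 cells solid] → remaining = 65
after view 2 [x-axis, 20 of 25 cells solid] → remaining = 54
after view 3 [y-axis, 23 of 25 cells solid] → remaining = 50

remaining voxels: 50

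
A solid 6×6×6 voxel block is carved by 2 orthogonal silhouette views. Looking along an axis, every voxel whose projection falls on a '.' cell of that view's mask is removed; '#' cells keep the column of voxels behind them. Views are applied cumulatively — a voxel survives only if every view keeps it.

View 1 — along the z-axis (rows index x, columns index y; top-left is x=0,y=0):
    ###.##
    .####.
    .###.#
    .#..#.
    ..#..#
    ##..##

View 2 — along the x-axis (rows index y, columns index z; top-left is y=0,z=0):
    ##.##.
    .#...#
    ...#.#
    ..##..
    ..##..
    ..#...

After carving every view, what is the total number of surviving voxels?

42 voxels

start: 6×6×6 = 216 voxels
[1] z-view keeps 21 columns → grid now 126
[2] x-view keeps 13 columns → grid now 42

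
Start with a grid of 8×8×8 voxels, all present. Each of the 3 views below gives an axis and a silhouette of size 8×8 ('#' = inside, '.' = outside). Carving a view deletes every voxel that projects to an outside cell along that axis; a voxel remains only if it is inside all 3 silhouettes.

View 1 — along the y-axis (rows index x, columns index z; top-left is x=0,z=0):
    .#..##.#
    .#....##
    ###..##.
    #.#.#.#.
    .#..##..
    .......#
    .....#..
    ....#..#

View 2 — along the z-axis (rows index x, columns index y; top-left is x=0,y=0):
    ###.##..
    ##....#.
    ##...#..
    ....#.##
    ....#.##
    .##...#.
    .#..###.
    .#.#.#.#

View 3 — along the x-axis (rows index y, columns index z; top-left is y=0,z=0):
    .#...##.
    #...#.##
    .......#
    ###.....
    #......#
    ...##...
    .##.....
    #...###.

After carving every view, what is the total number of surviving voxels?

start: 8×8×8 = 512 voxels
after view 1 [y-axis, 23 of 64 cells solid] → remaining = 184
after view 2 [z-axis, 28 of 64 cells solid] → remaining = 80
after view 3 [x-axis, 21 of 64 cells solid] → remaining = 31

remaining voxels: 31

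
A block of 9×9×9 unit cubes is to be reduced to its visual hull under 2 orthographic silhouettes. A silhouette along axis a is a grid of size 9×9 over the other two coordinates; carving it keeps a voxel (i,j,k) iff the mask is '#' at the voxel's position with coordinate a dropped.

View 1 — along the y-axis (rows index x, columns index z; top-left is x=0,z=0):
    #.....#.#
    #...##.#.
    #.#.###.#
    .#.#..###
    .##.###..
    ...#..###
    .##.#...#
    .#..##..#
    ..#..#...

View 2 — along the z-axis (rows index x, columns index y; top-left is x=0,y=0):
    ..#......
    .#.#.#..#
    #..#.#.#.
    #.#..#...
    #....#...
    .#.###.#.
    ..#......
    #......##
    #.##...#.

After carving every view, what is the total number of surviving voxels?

start: 9×9×9 = 729 voxels
after view 1 [y-axis, 37 of 81 cells solid] → remaining = 333
after view 2 [z-axis, 27 of 81 cells solid] → remaining = 112

|visual hull| = 112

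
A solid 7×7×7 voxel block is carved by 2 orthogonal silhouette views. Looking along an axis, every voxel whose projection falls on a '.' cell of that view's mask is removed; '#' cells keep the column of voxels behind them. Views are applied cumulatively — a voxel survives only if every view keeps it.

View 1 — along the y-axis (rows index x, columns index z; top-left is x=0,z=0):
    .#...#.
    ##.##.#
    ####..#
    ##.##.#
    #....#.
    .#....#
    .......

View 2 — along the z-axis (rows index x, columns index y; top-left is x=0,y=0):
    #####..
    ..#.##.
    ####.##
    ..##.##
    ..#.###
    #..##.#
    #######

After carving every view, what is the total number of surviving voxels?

remaining voxels: 91

start: 7×7×7 = 343 voxels
  1. axis=1 (XZ plane), |mask|=21  ⇒  voxels=147
  2. axis=2 (XY plane), |mask|=33  ⇒  voxels=91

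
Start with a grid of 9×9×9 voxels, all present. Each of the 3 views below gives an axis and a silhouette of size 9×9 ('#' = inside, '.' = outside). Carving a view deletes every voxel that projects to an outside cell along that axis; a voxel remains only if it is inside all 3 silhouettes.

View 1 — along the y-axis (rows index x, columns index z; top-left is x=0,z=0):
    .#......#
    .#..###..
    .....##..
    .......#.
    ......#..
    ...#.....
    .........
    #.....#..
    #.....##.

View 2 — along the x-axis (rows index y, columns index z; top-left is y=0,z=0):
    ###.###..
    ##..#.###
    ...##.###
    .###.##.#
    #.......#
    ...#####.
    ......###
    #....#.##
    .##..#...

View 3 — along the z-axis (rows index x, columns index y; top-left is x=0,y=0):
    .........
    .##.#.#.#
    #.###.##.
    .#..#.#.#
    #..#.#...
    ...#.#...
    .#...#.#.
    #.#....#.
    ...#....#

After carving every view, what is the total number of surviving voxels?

initial block: 9^3 = 729
V1 y: intersect with XZ mask (16 set) -- 144 left
V2 x: intersect with YZ mask (40 set) -- 79 left
V3 z: intersect with XY mask (28 set) -- 27 left

voxel count = 27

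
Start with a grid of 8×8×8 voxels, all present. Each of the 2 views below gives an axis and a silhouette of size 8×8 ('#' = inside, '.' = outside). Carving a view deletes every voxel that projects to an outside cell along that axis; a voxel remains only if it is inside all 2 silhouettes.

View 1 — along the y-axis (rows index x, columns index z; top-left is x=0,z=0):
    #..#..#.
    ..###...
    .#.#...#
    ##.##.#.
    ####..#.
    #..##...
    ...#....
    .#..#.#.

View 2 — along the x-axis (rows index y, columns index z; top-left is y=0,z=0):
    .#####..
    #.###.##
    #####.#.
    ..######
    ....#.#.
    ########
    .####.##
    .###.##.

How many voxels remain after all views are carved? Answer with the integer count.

before carving: 512 voxels (8×8×8)
[1] y-view keeps 26 columns → grid now 208
[2] x-view keeps 44 columns → grid now 155

remaining voxels: 155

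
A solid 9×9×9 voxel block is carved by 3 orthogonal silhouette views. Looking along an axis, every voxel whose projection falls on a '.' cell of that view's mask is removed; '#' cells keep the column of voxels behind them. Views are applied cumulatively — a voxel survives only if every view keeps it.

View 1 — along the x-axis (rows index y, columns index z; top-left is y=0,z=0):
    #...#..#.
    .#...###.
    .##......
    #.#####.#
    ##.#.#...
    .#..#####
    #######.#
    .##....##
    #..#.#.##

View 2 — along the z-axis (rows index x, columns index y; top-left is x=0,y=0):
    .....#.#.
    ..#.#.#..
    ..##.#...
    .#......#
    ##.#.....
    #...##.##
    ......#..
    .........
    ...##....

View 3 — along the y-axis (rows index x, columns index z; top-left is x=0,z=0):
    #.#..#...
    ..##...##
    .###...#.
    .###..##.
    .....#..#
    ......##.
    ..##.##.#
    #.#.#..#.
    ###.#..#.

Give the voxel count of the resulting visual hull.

remaining voxels: 36

full grid |V| = 729
step 1: project along x, AND mask (43/81) → |grid| = 387
step 2: project along z, AND mask (21/81) → |grid| = 103
step 3: project along y, AND mask (34/81) → |grid| = 36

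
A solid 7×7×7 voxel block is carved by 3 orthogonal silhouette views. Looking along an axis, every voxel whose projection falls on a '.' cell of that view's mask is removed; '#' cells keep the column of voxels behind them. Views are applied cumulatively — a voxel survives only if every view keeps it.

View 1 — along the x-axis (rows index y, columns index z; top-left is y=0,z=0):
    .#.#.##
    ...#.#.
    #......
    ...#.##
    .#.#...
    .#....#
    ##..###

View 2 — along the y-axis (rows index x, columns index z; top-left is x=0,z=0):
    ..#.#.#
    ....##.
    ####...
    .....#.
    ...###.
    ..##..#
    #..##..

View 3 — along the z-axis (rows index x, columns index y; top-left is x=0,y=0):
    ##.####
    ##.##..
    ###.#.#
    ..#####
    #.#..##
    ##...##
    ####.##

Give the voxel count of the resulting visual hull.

|visual hull| = 33

start: 7×7×7 = 343 voxels
step 1: project along x, AND mask (19/49) → |grid| = 133
step 2: project along y, AND mask (19/49) → |grid| = 48
step 3: project along z, AND mask (34/49) → |grid| = 33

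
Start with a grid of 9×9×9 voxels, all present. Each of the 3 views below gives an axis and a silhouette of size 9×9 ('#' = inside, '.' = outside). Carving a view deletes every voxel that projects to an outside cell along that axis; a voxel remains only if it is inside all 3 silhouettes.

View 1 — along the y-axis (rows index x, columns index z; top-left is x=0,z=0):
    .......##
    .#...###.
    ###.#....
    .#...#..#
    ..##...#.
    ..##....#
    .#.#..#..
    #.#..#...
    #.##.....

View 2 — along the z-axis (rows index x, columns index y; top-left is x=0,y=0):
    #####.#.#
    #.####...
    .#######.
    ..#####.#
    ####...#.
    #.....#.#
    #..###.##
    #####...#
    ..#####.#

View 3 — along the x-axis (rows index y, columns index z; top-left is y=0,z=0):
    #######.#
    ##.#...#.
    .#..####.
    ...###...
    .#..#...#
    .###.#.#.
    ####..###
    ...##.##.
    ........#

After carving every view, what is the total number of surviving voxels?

voxel count = 78

start: 9×9×9 = 729 voxels
V1 y: intersect with XZ mask (28 set) -- 252 left
V2 z: intersect with XY mask (51 set) -- 158 left
V3 x: intersect with YZ mask (40 set) -- 78 left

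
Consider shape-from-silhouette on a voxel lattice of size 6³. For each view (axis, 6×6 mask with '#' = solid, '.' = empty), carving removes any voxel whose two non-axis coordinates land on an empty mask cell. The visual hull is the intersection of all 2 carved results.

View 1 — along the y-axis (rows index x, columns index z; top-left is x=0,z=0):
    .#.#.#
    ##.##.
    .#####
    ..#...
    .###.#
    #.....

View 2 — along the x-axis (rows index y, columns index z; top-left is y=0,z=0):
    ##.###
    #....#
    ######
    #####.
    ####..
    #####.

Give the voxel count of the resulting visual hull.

remaining voxels: 81

full grid |V| = 216
step 1: project along y, AND mask (18/36) → |grid| = 108
step 2: project along x, AND mask (27/36) → |grid| = 81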